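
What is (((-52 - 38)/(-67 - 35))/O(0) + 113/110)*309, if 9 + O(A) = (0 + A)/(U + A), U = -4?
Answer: 536939/1870 ≈ 287.13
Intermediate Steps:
O(A) = -9 + A/(-4 + A) (O(A) = -9 + (0 + A)/(-4 + A) = -9 + A/(-4 + A))
(((-52 - 38)/(-67 - 35))/O(0) + 113/110)*309 = (((-52 - 38)/(-67 - 35))/((4*(9 - 2*0)/(-4 + 0))) + 113/110)*309 = ((-90/(-102))/((4*(9 + 0)/(-4))) + 113*(1/110))*309 = ((-90*(-1/102))/((4*(-¼)*9)) + 113/110)*309 = ((15/17)/(-9) + 113/110)*309 = ((15/17)*(-⅑) + 113/110)*309 = (-5/51 + 113/110)*309 = (5213/5610)*309 = 536939/1870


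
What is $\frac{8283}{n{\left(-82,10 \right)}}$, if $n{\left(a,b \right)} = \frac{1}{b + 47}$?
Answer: $472131$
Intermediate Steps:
$n{\left(a,b \right)} = \frac{1}{47 + b}$
$\frac{8283}{n{\left(-82,10 \right)}} = \frac{8283}{\frac{1}{47 + 10}} = \frac{8283}{\frac{1}{57}} = 8283 \frac{1}{\frac{1}{57}} = 8283 \cdot 57 = 472131$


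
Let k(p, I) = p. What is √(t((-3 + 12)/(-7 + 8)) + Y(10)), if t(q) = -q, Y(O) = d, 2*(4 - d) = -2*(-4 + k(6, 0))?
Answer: I*√3 ≈ 1.732*I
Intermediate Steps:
d = 6 (d = 4 - (-1)*(-4 + 6) = 4 - (-1)*2 = 4 - ½*(-4) = 4 + 2 = 6)
Y(O) = 6
√(t((-3 + 12)/(-7 + 8)) + Y(10)) = √(-(-3 + 12)/(-7 + 8) + 6) = √(-9/1 + 6) = √(-9 + 6) = √(-3) = I*√3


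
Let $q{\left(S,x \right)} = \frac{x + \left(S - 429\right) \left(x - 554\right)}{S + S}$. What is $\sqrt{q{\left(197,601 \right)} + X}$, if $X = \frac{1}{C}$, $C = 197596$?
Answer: $\frac{3 i \sqrt{1100661164167999}}{19463206} \approx 5.1137 i$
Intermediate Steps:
$q{\left(S,x \right)} = \frac{x + \left(-554 + x\right) \left(-429 + S\right)}{2 S}$ ($q{\left(S,x \right)} = \frac{x + \left(-429 + S\right) \left(-554 + x\right)}{2 S} = \left(x + \left(-554 + x\right) \left(-429 + S\right)\right) \frac{1}{2 S} = \frac{x + \left(-554 + x\right) \left(-429 + S\right)}{2 S}$)
$X = \frac{1}{197596} \approx 5.0608 \cdot 10^{-6}$
$\sqrt{q{\left(197,601 \right)} + X} = \sqrt{\frac{237666 - 257228 + 197 \left(-554 + 601\right)}{2 \cdot 197} + \frac{1}{197596}} = \sqrt{\frac{1}{2} \cdot \frac{1}{197} \left(237666 - 257228 + 197 \cdot 47\right) + \frac{1}{197596}} = \sqrt{\frac{1}{2} \cdot \frac{1}{197} \left(237666 - 257228 + 9259\right) + \frac{1}{197596}} = \sqrt{\frac{1}{2} \cdot \frac{1}{197} \left(-10303\right) + \frac{1}{197596}} = \sqrt{- \frac{10303}{394} + \frac{1}{197596}} = \sqrt{- \frac{1017915597}{38926412}} = \frac{3 i \sqrt{1100661164167999}}{19463206}$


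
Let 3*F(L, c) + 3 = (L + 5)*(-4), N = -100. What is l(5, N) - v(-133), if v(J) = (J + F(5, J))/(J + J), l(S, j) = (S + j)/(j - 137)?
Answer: -1608/10507 ≈ -0.15304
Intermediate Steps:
l(S, j) = (S + j)/(-137 + j)
F(L, c) = -23/3 - 4*L/3 (F(L, c) = -1 + ((L + 5)*(-4))/3 = -1 + ((5 + L)*(-4))/3 = -1 + (-20 - 4*L)/3 = -1 + (-20/3 - 4*L/3) = -23/3 - 4*L/3)
v(J) = (-43/3 + J)/(2*J) (v(J) = (J + (-23/3 - 4/3*5))/(J + J) = (J + (-23/3 - 20/3))/((2*J)) = (J - 43/3)*(1/(2*J)) = (-43/3 + J)*(1/(2*J)) = (-43/3 + J)/(2*J))
l(5, N) - v(-133) = (5 - 100)/(-137 - 100) - (-43 + 3*(-133))/(6*(-133)) = -95/(-237) - (-1)*(-43 - 399)/(6*133) = -1/237*(-95) - (-1)*(-442)/(6*133) = 95/237 - 1*221/399 = 95/237 - 221/399 = -1608/10507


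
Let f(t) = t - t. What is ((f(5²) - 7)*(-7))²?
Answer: 2401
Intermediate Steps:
f(t) = 0
((f(5²) - 7)*(-7))² = ((0 - 7)*(-7))² = (-7*(-7))² = 49² = 2401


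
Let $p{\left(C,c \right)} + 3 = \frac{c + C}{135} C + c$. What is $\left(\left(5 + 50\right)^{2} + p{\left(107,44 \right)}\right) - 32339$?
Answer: $- \frac{3935698}{135} \approx -29153.0$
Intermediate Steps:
$p{\left(C,c \right)} = -3 + c + C \left(\frac{C}{135} + \frac{c}{135}\right)$ ($p{\left(C,c \right)} = -3 + \left(\frac{c + C}{135} C + c\right) = -3 + \left(\left(C + c\right) \frac{1}{135} C + c\right) = -3 + \left(\left(\frac{C}{135} + \frac{c}{135}\right) C + c\right) = -3 + \left(C \left(\frac{C}{135} + \frac{c}{135}\right) + c\right) = -3 + \left(c + C \left(\frac{C}{135} + \frac{c}{135}\right)\right) = -3 + c + C \left(\frac{C}{135} + \frac{c}{135}\right)$)
$\left(\left(5 + 50\right)^{2} + p{\left(107,44 \right)}\right) - 32339 = \left(\left(5 + 50\right)^{2} + \left(-3 + 44 + \frac{107^{2}}{135} + \frac{1}{135} \cdot 107 \cdot 44\right)\right) - 32339 = \left(55^{2} + \left(-3 + 44 + \frac{1}{135} \cdot 11449 + \frac{4708}{135}\right)\right) - 32339 = \left(3025 + \left(-3 + 44 + \frac{11449}{135} + \frac{4708}{135}\right)\right) - 32339 = \left(3025 + \frac{21692}{135}\right) - 32339 = \frac{430067}{135} - 32339 = - \frac{3935698}{135}$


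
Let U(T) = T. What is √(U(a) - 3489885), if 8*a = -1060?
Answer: I*√13960070/2 ≈ 1868.2*I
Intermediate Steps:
a = -265/2 (a = (⅛)*(-1060) = -265/2 ≈ -132.50)
√(U(a) - 3489885) = √(-265/2 - 3489885) = √(-6980035/2) = I*√13960070/2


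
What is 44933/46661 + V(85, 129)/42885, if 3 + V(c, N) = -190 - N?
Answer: 1911926863/2001056985 ≈ 0.95546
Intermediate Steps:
V(c, N) = -193 - N (V(c, N) = -3 + (-190 - N) = -193 - N)
44933/46661 + V(85, 129)/42885 = 44933/46661 + (-193 - 1*129)/42885 = 44933*(1/46661) + (-193 - 129)*(1/42885) = 44933/46661 - 322*1/42885 = 44933/46661 - 322/42885 = 1911926863/2001056985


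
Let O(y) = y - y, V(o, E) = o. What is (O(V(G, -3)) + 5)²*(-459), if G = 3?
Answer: -11475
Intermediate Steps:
O(y) = 0
(O(V(G, -3)) + 5)²*(-459) = (0 + 5)²*(-459) = 5²*(-459) = 25*(-459) = -11475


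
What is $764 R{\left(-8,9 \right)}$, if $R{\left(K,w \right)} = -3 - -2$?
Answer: $-764$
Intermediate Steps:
$R{\left(K,w \right)} = -1$ ($R{\left(K,w \right)} = -3 + 2 = -1$)
$764 R{\left(-8,9 \right)} = 764 \left(-1\right) = -764$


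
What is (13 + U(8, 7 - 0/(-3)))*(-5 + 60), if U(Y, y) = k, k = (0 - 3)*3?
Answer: 220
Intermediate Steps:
k = -9 (k = -3*3 = -9)
U(Y, y) = -9
(13 + U(8, 7 - 0/(-3)))*(-5 + 60) = (13 - 9)*(-5 + 60) = 4*55 = 220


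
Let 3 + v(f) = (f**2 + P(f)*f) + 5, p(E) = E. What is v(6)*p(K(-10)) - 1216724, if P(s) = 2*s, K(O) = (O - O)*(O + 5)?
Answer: -1216724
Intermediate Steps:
K(O) = 0 (K(O) = 0*(5 + O) = 0)
v(f) = 2 + 3*f**2 (v(f) = -3 + ((f**2 + (2*f)*f) + 5) = -3 + ((f**2 + 2*f**2) + 5) = -3 + (3*f**2 + 5) = -3 + (5 + 3*f**2) = 2 + 3*f**2)
v(6)*p(K(-10)) - 1216724 = (2 + 3*6**2)*0 - 1216724 = (2 + 3*36)*0 - 1216724 = (2 + 108)*0 - 1216724 = 110*0 - 1216724 = 0 - 1216724 = -1216724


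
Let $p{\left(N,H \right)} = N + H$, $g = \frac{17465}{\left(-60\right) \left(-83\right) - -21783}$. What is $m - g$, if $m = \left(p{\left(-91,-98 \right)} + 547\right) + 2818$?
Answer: $\frac{84981823}{26763} \approx 3175.3$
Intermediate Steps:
$g = \frac{17465}{26763}$ ($g = \frac{17465}{4980 + 21783} = \frac{17465}{26763} \approx 0.65258$)
$p{\left(N,H \right)} = H + N$
$m = 3176$ ($m = \left(\left(-98 - 91\right) + 547\right) + 2818 = \left(-189 + 547\right) + 2818 = 358 + 2818 = 3176$)
$m - g = 3176 - \frac{17465}{26763} = \frac{84981823}{26763}$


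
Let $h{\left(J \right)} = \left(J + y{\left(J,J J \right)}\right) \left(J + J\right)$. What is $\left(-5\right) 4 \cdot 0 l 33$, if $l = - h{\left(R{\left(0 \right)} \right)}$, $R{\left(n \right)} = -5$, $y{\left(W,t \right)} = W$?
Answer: $0$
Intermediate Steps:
$h{\left(J \right)} = 4 J^{2}$ ($h{\left(J \right)} = \left(J + J\right) \left(J + J\right) = 2 J 2 J = 4 J^{2}$)
$l = -100$ ($l = - 4 \left(-5\right)^{2} = - 4 \cdot 25 = \left(-1\right) 100 = -100$)
$\left(-5\right) 4 \cdot 0 l 33 = \left(-5\right) 4 \cdot 0 \left(-100\right) 33 = \left(-20\right) 0 \left(-100\right) 33 = 0 \left(-100\right) 33 = 0 \cdot 33 = 0$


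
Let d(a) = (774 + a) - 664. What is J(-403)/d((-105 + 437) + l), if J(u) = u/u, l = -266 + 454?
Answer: 1/630 ≈ 0.0015873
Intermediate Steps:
l = 188
J(u) = 1
d(a) = 110 + a
J(-403)/d((-105 + 437) + l) = 1/(110 + ((-105 + 437) + 188)) = 1/(110 + (332 + 188)) = 1/(110 + 520) = 1/630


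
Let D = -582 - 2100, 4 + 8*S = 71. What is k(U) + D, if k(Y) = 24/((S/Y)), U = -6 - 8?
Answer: -182382/67 ≈ -2722.1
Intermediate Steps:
S = 67/8 (S = -½ + (⅛)*71 = -½ + 71/8 = 67/8 ≈ 8.3750)
U = -14
k(Y) = 192*Y/67 (k(Y) = 24/((67/(8*Y))) = 24*(8*Y/67) = 192*Y/67)
D = -2682
k(U) + D = (192/67)*(-14) - 2682 = -2688/67 - 2682 = -182382/67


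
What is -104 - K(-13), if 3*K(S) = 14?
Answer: -326/3 ≈ -108.67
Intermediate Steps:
K(S) = 14/3 (K(S) = (⅓)*14 = 14/3)
-104 - K(-13) = -104 - 1*14/3 = -104 - 14/3 = -326/3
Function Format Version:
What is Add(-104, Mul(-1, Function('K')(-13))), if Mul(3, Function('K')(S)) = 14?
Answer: Rational(-326, 3) ≈ -108.67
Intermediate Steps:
Function('K')(S) = Rational(14, 3) (Function('K')(S) = Mul(Rational(1, 3), 14) = Rational(14, 3))
Add(-104, Mul(-1, Function('K')(-13))) = Add(-104, Mul(-1, Rational(14, 3))) = Add(-104, Rational(-14, 3)) = Rational(-326, 3)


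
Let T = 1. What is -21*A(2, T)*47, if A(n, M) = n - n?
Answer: 0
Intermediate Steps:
A(n, M) = 0
-21*A(2, T)*47 = -21*0*47 = 0*47 = 0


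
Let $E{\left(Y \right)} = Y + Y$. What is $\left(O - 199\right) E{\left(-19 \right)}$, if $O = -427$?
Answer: $23788$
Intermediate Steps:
$E{\left(Y \right)} = 2 Y$
$\left(O - 199\right) E{\left(-19 \right)} = \left(-427 - 199\right) 2 \left(-19\right) = \left(-626\right) \left(-38\right) = 23788$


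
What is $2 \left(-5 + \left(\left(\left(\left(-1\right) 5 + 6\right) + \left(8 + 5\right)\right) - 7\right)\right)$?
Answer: $4$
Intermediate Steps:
$2 \left(-5 + \left(\left(\left(\left(-1\right) 5 + 6\right) + \left(8 + 5\right)\right) - 7\right)\right) = 2 \left(-5 + \left(\left(\left(-5 + 6\right) + 13\right) - 7\right)\right) = 2 \left(-5 + \left(\left(1 + 13\right) - 7\right)\right) = 2 \left(-5 + \left(14 - 7\right)\right) = 2 \left(-5 + 7\right) = 2 \cdot 2 = 4$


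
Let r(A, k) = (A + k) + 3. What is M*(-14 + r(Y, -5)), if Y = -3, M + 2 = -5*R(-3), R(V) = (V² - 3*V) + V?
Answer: 1463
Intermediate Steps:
R(V) = V² - 2*V
M = -77 (M = -2 - (-15)*(-2 - 3) = -2 - (-15)*(-5) = -2 - 5*15 = -2 - 75 = -77)
r(A, k) = 3 + A + k
M*(-14 + r(Y, -5)) = -77*(-14 + (3 - 3 - 5)) = -77*(-14 - 5) = -77*(-19) = 1463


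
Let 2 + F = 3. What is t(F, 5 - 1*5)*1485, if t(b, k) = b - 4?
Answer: -4455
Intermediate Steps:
F = 1 (F = -2 + 3 = 1)
t(b, k) = -4 + b
t(F, 5 - 1*5)*1485 = (-4 + 1)*1485 = -3*1485 = -4455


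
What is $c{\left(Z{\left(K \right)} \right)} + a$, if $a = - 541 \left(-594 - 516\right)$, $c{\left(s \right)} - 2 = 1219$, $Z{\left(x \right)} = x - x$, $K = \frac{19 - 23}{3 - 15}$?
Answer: $601731$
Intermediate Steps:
$K = \frac{1}{3}$ ($K = - \frac{4}{-12} = \left(-4\right) \left(- \frac{1}{12}\right) = \frac{1}{3} \approx 0.33333$)
$Z{\left(x \right)} = 0$
$c{\left(s \right)} = 1221$ ($c{\left(s \right)} = 2 + 1219 = 1221$)
$a = 600510$ ($a = - 541 \left(-594 - 516\right) = \left(-541\right) \left(-1110\right) = 600510$)
$c{\left(Z{\left(K \right)} \right)} + a = 1221 + 600510 = 601731$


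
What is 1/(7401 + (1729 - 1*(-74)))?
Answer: 1/9204 ≈ 0.00010865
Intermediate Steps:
1/(7401 + (1729 - 1*(-74))) = 1/(7401 + (1729 + 74)) = 1/(7401 + 1803) = 1/9204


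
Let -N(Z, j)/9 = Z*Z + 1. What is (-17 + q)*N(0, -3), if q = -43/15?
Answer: 894/5 ≈ 178.80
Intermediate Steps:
N(Z, j) = -9 - 9*Z² (N(Z, j) = -9*(Z*Z + 1) = -9*(Z² + 1) = -9*(1 + Z²) = -9 - 9*Z²)
q = -43/15 (q = -43*1/15 = -43/15 ≈ -2.8667)
(-17 + q)*N(0, -3) = (-17 - 43/15)*(-9 - 9*0²) = -298*(-9 - 9*0)/15 = -298*(-9 + 0)/15 = -298/15*(-9) = 894/5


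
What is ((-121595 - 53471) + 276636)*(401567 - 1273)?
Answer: 40657861580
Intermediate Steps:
((-121595 - 53471) + 276636)*(401567 - 1273) = (-175066 + 276636)*400294 = 101570*400294 = 40657861580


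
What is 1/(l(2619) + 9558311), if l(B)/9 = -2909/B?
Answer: 291/2781465592 ≈ 1.0462e-7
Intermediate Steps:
l(B) = -26181/B (l(B) = 9*(-2909/B) = -26181/B)
1/(l(2619) + 9558311) = 1/(-26181/2619 + 9558311) = 1/(-26181*1/2619 + 9558311) = 1/(-2909/291 + 9558311) = 1/(2781465592/291) = 291/2781465592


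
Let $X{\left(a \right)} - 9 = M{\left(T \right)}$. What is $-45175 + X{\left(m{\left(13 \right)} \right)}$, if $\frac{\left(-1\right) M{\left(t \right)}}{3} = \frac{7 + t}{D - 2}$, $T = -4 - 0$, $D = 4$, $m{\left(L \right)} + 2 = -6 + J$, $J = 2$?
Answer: $- \frac{90341}{2} \approx -45171.0$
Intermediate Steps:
$m{\left(L \right)} = -6$ ($m{\left(L \right)} = -2 + \left(-6 + 2\right) = -2 - 4 = -6$)
$T = -4$ ($T = -4 + 0 = -4$)
$M{\left(t \right)} = - \frac{21}{2} - \frac{3 t}{2}$ ($M{\left(t \right)} = - 3 \frac{7 + t}{4 - 2} = - 3 \frac{7 + t}{2} = - 3 \left(7 + t\right) \frac{1}{2} = - 3 \left(\frac{7}{2} + \frac{t}{2}\right) = - \frac{21}{2} - \frac{3 t}{2}$)
$X{\left(a \right)} = \frac{9}{2}$ ($X{\left(a \right)} = 9 - \frac{9}{2} = \frac{9}{2}$)
$-45175 + X{\left(m{\left(13 \right)} \right)} = -45175 + \frac{9}{2} = - \frac{90341}{2}$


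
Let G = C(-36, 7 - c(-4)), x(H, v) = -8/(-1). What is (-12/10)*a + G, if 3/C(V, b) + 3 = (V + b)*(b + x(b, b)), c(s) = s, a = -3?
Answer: 8589/2390 ≈ 3.5937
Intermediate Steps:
x(H, v) = 8 (x(H, v) = -8*(-1) = 8)
C(V, b) = 3/(-3 + (8 + b)*(V + b)) (C(V, b) = 3/(-3 + (V + b)*(b + 8)) = 3/(-3 + (V + b)*(8 + b)) = 3/(-3 + (8 + b)*(V + b)))
G = -3/478 (G = 3/(-3 + (7 - 1*(-4))² + 8*(-36) + 8*(7 - 1*(-4)) - 36*(7 - 1*(-4))) = 3/(-3 + (7 + 4)² - 288 + 8*(7 + 4) - 36*(7 + 4)) = 3/(-3 + 11² - 288 + 8*11 - 36*11) = 3/(-3 + 121 - 288 + 88 - 396) = 3/(-478) = 3*(-1/478) = -3/478 ≈ -0.0062762)
(-12/10)*a + G = -12/10*(-3) - 3/478 = -12*⅒*(-3) - 3/478 = -6/5*(-3) - 3/478 = 18/5 - 3/478 = 8589/2390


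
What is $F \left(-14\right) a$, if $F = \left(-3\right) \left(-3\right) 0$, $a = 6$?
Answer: $0$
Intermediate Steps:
$F = 0$ ($F = 9 \cdot 0 = 0$)
$F \left(-14\right) a = 0 \left(-14\right) 6 = 0 \cdot 6 = 0$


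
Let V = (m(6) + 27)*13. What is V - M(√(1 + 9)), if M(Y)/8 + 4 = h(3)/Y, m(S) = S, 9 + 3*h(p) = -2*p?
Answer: 461 + 4*√10 ≈ 473.65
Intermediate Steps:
h(p) = -3 - 2*p/3 (h(p) = -3 + (-2*p)/3 = -3 - 2*p/3)
V = 429 (V = (6 + 27)*13 = 33*13 = 429)
M(Y) = -32 - 40/Y (M(Y) = -32 + 8*((-3 - ⅔*3)/Y) = -32 + 8*((-3 - 2)/Y) = -32 + 8*(-5/Y) = -32 - 40/Y)
V - M(√(1 + 9)) = 429 - (-32 - 40/√(1 + 9)) = 429 - (-32 - 40*√10/10) = 429 - (-32 - 4*√10) = 429 + (32 + 4*√10) = 461 + 4*√10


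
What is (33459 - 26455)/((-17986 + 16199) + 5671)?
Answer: 1751/971 ≈ 1.8033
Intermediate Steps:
(33459 - 26455)/((-17986 + 16199) + 5671) = 7004/(-1787 + 5671) = 7004/3884 = 7004*(1/3884) = 1751/971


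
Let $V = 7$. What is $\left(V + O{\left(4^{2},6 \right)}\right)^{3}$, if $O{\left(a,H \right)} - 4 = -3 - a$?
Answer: $-512$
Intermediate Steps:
$O{\left(a,H \right)} = 1 - a$ ($O{\left(a,H \right)} = 4 - \left(3 + a\right) = 1 - a$)
$\left(V + O{\left(4^{2},6 \right)}\right)^{3} = \left(7 + \left(1 - 4^{2}\right)\right)^{3} = \left(7 + \left(1 - 16\right)\right)^{3} = \left(7 - 15\right)^{3} = \left(-8\right)^{3} = -512$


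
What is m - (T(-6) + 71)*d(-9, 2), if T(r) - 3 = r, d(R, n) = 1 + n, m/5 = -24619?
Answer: -123299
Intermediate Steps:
m = -123095 (m = 5*(-24619) = -123095)
T(r) = 3 + r
m - (T(-6) + 71)*d(-9, 2) = -123095 - ((3 - 6) + 71)*(1 + 2) = -123095 - (-3 + 71)*3 = -123095 - 68*3 = -123095 - 1*204 = -123095 - 204 = -123299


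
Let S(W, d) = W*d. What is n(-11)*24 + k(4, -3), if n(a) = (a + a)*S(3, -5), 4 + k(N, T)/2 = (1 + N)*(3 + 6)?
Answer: 8002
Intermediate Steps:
k(N, T) = 10 + 18*N (k(N, T) = -8 + 2*((1 + N)*(3 + 6)) = -8 + 2*((1 + N)*9) = -8 + 2*(9 + 9*N) = -8 + (18 + 18*N) = 10 + 18*N)
n(a) = -30*a (n(a) = (a + a)*(3*(-5)) = (2*a)*(-15) = -30*a)
n(-11)*24 + k(4, -3) = -30*(-11)*24 + (10 + 18*4) = 330*24 + (10 + 72) = 7920 + 82 = 8002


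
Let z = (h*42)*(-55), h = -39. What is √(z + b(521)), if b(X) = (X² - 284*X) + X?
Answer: 2*√53522 ≈ 462.70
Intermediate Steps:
b(X) = X² - 283*X
z = 90090 (z = -39*42*(-55) = -1638*(-55) = 90090)
√(z + b(521)) = √(90090 + 521*(-283 + 521)) = √(90090 + 521*238) = √(90090 + 123998) = √214088 = 2*√53522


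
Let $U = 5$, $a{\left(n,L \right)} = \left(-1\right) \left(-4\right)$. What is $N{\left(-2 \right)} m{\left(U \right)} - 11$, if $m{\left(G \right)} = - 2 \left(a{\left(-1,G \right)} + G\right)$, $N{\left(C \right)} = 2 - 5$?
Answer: $43$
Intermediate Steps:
$N{\left(C \right)} = -3$ ($N{\left(C \right)} = 2 - 5 = -3$)
$a{\left(n,L \right)} = 4$
$m{\left(G \right)} = -8 - 2 G$ ($m{\left(G \right)} = - 2 \left(4 + G\right) = -8 - 2 G$)
$N{\left(-2 \right)} m{\left(U \right)} - 11 = - 3 \left(-8 - 10\right) - 11 = \left(-3\right) \left(-18\right) - 11 = 54 - 11 = 43$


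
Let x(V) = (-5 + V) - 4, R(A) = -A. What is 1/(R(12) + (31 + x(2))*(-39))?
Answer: -1/948 ≈ -0.0010549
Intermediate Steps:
x(V) = -9 + V
1/(R(12) + (31 + x(2))*(-39)) = 1/(-1*12 + (31 + (-9 + 2))*(-39)) = 1/(-12 + (31 - 7)*(-39)) = 1/(-12 + 24*(-39)) = 1/(-12 - 936) = 1/(-948) = -1/948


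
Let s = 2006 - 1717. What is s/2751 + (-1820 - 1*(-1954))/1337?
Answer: 107861/525441 ≈ 0.20528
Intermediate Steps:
s = 289
s/2751 + (-1820 - 1*(-1954))/1337 = 289/2751 + (-1820 - 1*(-1954))/1337 = 289*(1/2751) + (-1820 + 1954)*(1/1337) = 289/2751 + 134*(1/1337) = 289/2751 + 134/1337 = 107861/525441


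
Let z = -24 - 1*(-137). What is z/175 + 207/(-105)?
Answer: -232/175 ≈ -1.3257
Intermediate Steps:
z = 113 (z = -24 + 137 = 113)
z/175 + 207/(-105) = 113/175 + 207/(-105) = 113*(1/175) + 207*(-1/105) = 113/175 - 69/35 = -232/175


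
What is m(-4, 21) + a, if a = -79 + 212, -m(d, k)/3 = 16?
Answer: 85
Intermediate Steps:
m(d, k) = -48 (m(d, k) = -3*16 = -48)
a = 133
m(-4, 21) + a = -48 + 133 = 85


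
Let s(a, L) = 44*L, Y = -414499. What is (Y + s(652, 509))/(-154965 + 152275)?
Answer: 392103/2690 ≈ 145.76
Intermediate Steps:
(Y + s(652, 509))/(-154965 + 152275) = (-414499 + 44*509)/(-154965 + 152275) = (-414499 + 22396)/(-2690) = -392103*(-1/2690) = 392103/2690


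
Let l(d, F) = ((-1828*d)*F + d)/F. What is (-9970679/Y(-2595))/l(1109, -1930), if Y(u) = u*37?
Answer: -3848682094/75133609197207 ≈ -5.1224e-5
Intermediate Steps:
Y(u) = 37*u
l(d, F) = (d - 1828*F*d)/F (l(d, F) = (-1828*F*d + d)/F = (d - 1828*F*d)/F)
(-9970679/Y(-2595))/l(1109, -1930) = (-9970679/(37*(-2595)))/(-1828*1109 + 1109/(-1930)) = (-9970679/(-96015))/(-2027252 + 1109*(-1/1930)) = (-9970679*(-1/96015))/(-2027252 - 1109/1930) = 9970679/(96015*(-3912597469/1930)) = (9970679/96015)*(-1930/3912597469) = -3848682094/75133609197207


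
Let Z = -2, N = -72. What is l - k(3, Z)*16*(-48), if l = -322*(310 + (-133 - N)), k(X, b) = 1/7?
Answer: -560478/7 ≈ -80068.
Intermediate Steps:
k(X, b) = ⅐
l = -80178 (l = -322*(310 + (-133 - 1*(-72))) = -322*(310 + (-133 + 72)) = -322*(310 - 61) = -322*249 = -80178)
l - k(3, Z)*16*(-48) = -80178 - (⅐)*16*(-48) = -80178 - 16*(-48)/7 = -80178 - 1*(-768/7) = -80178 + 768/7 = -560478/7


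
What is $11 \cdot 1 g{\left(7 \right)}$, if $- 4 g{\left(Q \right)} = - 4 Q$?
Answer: $77$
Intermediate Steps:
$g{\left(Q \right)} = Q$ ($g{\left(Q \right)} = - \frac{\left(-4\right) Q}{4} = Q$)
$11 \cdot 1 g{\left(7 \right)} = 11 \cdot 1 \cdot 7 = 11 \cdot 7 = 77$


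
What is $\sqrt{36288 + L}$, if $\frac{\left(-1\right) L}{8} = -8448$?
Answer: $8 \sqrt{1623} \approx 322.29$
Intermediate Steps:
$L = 67584$ ($L = \left(-8\right) \left(-8448\right) = 67584$)
$\sqrt{36288 + L} = \sqrt{36288 + 67584} = \sqrt{103872} = 8 \sqrt{1623}$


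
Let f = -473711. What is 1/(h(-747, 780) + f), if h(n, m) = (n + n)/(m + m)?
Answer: -260/123165109 ≈ -2.1110e-6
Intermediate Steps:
h(n, m) = n/m (h(n, m) = (2*n)/((2*m)) = (2*n)*(1/(2*m)) = n/m)
1/(h(-747, 780) + f) = 1/(-747/780 - 473711) = 1/(-747*1/780 - 473711) = 1/(-249/260 - 473711) = 1/(-123165109/260) = -260/123165109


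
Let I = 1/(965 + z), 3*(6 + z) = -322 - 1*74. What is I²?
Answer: 1/683929 ≈ 1.4621e-6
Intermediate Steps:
z = -138 (z = -6 + (-322 - 1*74)/3 = -6 + (-322 - 74)/3 = -6 + (⅓)*(-396) = -6 - 132 = -138)
I = 1/827 (I = 1/(965 - 138) = 1/827 ≈ 0.0012092)
I² = (1/827)² = 1/683929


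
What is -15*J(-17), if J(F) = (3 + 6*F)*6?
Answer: 8910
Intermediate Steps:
J(F) = 18 + 36*F
-15*J(-17) = -15*(18 + 36*(-17)) = -15*(18 - 612) = -15*(-594) = 8910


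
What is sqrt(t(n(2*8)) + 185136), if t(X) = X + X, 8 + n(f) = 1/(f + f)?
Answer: sqrt(2961921)/4 ≈ 430.26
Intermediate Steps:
n(f) = -8 + 1/(2*f) (n(f) = -8 + 1/(f + f) = -8 + 1/(2*f))
t(X) = 2*X
sqrt(t(n(2*8)) + 185136) = sqrt(2*(-8 + 1/(2*((2*8)))) + 185136) = sqrt(2*(-8 + (1/2)/16) + 185136) = sqrt(2*(-8 + (1/2)*(1/16)) + 185136) = sqrt(2*(-8 + 1/32) + 185136) = sqrt(2*(-255/32) + 185136) = sqrt(-255/16 + 185136) = sqrt(2961921/16) = sqrt(2961921)/4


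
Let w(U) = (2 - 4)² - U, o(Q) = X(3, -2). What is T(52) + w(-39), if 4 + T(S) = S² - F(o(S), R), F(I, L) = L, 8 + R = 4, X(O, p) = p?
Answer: 2747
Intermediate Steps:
R = -4 (R = -8 + 4 = -4)
o(Q) = -2
T(S) = S² (T(S) = -4 + (S² - 1*(-4)) = -4 + (S² + 4) = -4 + (4 + S²) = S²)
w(U) = 4 - U (w(U) = (-2)² - U = 4 - U)
T(52) + w(-39) = 52² + (4 - 1*(-39)) = 2704 + (4 + 39) = 2704 + 43 = 2747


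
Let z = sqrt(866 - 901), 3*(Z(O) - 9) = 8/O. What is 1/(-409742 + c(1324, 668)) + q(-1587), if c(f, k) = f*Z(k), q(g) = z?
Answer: -501/199308178 + I*sqrt(35) ≈ -2.5137e-6 + 5.9161*I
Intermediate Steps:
Z(O) = 9 + 8/(3*O) (Z(O) = 9 + (8/O)/3 = 9 + 8/(3*O))
z = I*sqrt(35) (z = sqrt(-35) = I*sqrt(35) ≈ 5.9161*I)
q(g) = I*sqrt(35)
c(f, k) = f*(9 + 8/(3*k))
1/(-409742 + c(1324, 668)) + q(-1587) = 1/(-409742 + (1/3)*1324*(8 + 27*668)/668) + I*sqrt(35) = 1/(-409742 + (1/3)*1324*(1/668)*(8 + 18036)) + I*sqrt(35) = 1/(-409742 + (1/3)*1324*(1/668)*18044) + I*sqrt(35) = 1/(-409742 + 5972564/501) + I*sqrt(35) = 1/(-199308178/501) + I*sqrt(35) = -501/199308178 + I*sqrt(35)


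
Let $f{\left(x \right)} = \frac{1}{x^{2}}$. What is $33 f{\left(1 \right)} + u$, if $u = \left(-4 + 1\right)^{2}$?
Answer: $42$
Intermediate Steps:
$u = 9$ ($u = \left(-3\right)^{2} = 9$)
$f{\left(x \right)} = \frac{1}{x^{2}}$
$33 f{\left(1 \right)} + u = 33 \cdot 1^{-2} + 9 = 33 \cdot 1 + 9 = 33 + 9 = 42$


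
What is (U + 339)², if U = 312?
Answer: 423801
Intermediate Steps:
(U + 339)² = (312 + 339)² = 651² = 423801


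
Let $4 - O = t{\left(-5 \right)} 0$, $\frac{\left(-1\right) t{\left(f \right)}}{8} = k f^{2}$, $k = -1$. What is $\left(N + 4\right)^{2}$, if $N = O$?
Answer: $64$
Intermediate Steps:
$t{\left(f \right)} = 8 f^{2}$ ($t{\left(f \right)} = - 8 \left(- f^{2}\right) = 8 f^{2}$)
$O = 4$ ($O = 4 - 8 \left(-5\right)^{2} \cdot 0 = 4 - 8 \cdot 25 \cdot 0 = 4 - 200 \cdot 0 = 4 - 0 = 4 + 0 = 4$)
$N = 4$
$\left(N + 4\right)^{2} = \left(4 + 4\right)^{2} = 8^{2} = 64$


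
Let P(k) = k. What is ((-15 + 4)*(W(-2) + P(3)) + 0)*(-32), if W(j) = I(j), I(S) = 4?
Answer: 2464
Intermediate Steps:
W(j) = 4
((-15 + 4)*(W(-2) + P(3)) + 0)*(-32) = ((-15 + 4)*(4 + 3) + 0)*(-32) = (-11*7 + 0)*(-32) = (-77 + 0)*(-32) = -77*(-32) = 2464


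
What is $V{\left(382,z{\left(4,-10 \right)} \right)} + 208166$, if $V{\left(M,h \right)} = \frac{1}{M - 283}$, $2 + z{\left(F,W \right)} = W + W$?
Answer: $\frac{20608435}{99} \approx 2.0817 \cdot 10^{5}$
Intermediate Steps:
$z{\left(F,W \right)} = -2 + 2 W$ ($z{\left(F,W \right)} = -2 + \left(W + W\right) = -2 + 2 W$)
$V{\left(M,h \right)} = \frac{1}{-283 + M}$
$V{\left(382,z{\left(4,-10 \right)} \right)} + 208166 = \frac{1}{-283 + 382} + 208166 = \frac{1}{99} + 208166 = \frac{20608435}{99}$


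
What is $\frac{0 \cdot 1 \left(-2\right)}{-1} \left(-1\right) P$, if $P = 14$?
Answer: $0$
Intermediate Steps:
$\frac{0 \cdot 1 \left(-2\right)}{-1} \left(-1\right) P = \frac{0 \cdot 1 \left(-2\right)}{-1} \left(-1\right) 14 = 0 \left(-2\right) \left(-1\right) \left(-1\right) 14 = 0 \left(-1\right) \left(-1\right) 14 = 0 \left(-1\right) 14 = 0 \cdot 14 = 0$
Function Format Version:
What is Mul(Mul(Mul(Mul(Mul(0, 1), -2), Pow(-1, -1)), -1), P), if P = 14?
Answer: 0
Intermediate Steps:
Mul(Mul(Mul(Mul(Mul(0, 1), -2), Pow(-1, -1)), -1), P) = Mul(Mul(Mul(Mul(Mul(0, 1), -2), Pow(-1, -1)), -1), 14) = Mul(Mul(Mul(Mul(0, -2), -1), -1), 14) = Mul(Mul(Mul(0, -1), -1), 14) = Mul(Mul(0, -1), 14) = Mul(0, 14) = 0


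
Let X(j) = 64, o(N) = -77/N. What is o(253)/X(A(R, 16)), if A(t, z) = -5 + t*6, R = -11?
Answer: -7/1472 ≈ -0.0047554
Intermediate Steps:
A(t, z) = -5 + 6*t
o(253)/X(A(R, 16)) = -77/253/64 = -77*1/253*(1/64) = -7/23*1/64 = -7/1472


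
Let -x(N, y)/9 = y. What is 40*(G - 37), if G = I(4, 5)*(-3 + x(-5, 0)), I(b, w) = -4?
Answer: -1000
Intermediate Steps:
x(N, y) = -9*y
G = 12 (G = -4*(-3 - 9*0) = -4*(-3 + 0) = -4*(-3) = 12)
40*(G - 37) = 40*(12 - 37) = 40*(-25) = -1000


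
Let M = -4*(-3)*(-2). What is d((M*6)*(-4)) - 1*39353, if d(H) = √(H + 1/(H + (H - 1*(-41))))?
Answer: -39353 + √819792617/1193 ≈ -39329.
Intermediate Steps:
M = -24 (M = 12*(-2) = -24)
d(H) = √(H + 1/(41 + 2*H)) (d(H) = √(H + 1/(H + (H + 41))) = √(H + 1/(H + (41 + H))) = √(H + 1/(41 + 2*H)))
d((M*6)*(-4)) - 1*39353 = √((1 + (-24*6*(-4))*(41 + 2*(-24*6*(-4))))/(41 + 2*(-24*6*(-4)))) - 1*39353 = √((1 + (-144*(-4))*(41 + 2*(-144*(-4))))/(41 + 2*(-144*(-4)))) - 39353 = √((1 + 576*(41 + 2*576))/(41 + 2*576)) - 39353 = √((1 + 576*(41 + 1152))/(41 + 1152)) - 39353 = √((1 + 576*1193)/1193) - 39353 = √((1 + 687168)/1193) - 39353 = √((1/1193)*687169) - 39353 = √(687169/1193) - 39353 = √819792617/1193 - 39353 = -39353 + √819792617/1193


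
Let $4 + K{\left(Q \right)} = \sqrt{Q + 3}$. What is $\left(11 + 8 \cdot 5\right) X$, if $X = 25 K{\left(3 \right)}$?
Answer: $-5100 + 1275 \sqrt{6} \approx -1976.9$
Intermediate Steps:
$K{\left(Q \right)} = -4 + \sqrt{3 + Q}$ ($K{\left(Q \right)} = -4 + \sqrt{Q + 3} = -4 + \sqrt{3 + Q}$)
$X = -100 + 25 \sqrt{6}$ ($X = 25 \left(-4 + \sqrt{3 + 3}\right) = 25 \left(-4 + \sqrt{6}\right) = -100 + 25 \sqrt{6} \approx -38.763$)
$\left(11 + 8 \cdot 5\right) X = \left(11 + 8 \cdot 5\right) \left(-100 + 25 \sqrt{6}\right) = \left(11 + 40\right) \left(-100 + 25 \sqrt{6}\right) = 51 \left(-100 + 25 \sqrt{6}\right) = -5100 + 1275 \sqrt{6}$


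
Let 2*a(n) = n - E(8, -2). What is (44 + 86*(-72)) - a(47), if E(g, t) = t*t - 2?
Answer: -12341/2 ≈ -6170.5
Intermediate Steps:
E(g, t) = -2 + t² (E(g, t) = t² - 2 = -2 + t²)
a(n) = -1 + n/2 (a(n) = (n - (-2 + (-2)²))/2 = (n - (-2 + 4))/2 = (n - 1*2)/2 = (n - 2)/2 = (-2 + n)/2 = -1 + n/2)
(44 + 86*(-72)) - a(47) = (44 + 86*(-72)) - (-1 + (½)*47) = (44 - 6192) - (-1 + 47/2) = -6148 - 1*45/2 = -6148 - 45/2 = -12341/2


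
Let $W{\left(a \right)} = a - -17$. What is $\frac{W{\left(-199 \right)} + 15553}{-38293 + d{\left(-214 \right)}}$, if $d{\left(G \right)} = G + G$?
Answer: $- \frac{15371}{38721} \approx -0.39697$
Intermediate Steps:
$W{\left(a \right)} = 17 + a$ ($W{\left(a \right)} = a + 17 = 17 + a$)
$d{\left(G \right)} = 2 G$
$\frac{W{\left(-199 \right)} + 15553}{-38293 + d{\left(-214 \right)}} = \frac{\left(17 - 199\right) + 15553}{-38293 + 2 \left(-214\right)} = \frac{-182 + 15553}{-38293 - 428} = \frac{15371}{-38721} = 15371 \left(- \frac{1}{38721}\right) = - \frac{15371}{38721}$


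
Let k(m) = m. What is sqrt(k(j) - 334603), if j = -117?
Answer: 8*I*sqrt(5230) ≈ 578.55*I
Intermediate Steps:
sqrt(k(j) - 334603) = sqrt(-117 - 334603) = sqrt(-334720) = 8*I*sqrt(5230)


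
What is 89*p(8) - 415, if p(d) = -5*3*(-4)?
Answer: 4925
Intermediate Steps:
p(d) = 60 (p(d) = -15*(-4) = 60)
89*p(8) - 415 = 89*60 - 415 = 5340 - 415 = 4925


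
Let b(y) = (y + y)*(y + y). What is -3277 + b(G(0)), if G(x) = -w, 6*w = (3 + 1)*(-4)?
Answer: -29237/9 ≈ -3248.6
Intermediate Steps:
w = -8/3 (w = ((3 + 1)*(-4))/6 = (4*(-4))/6 = (1/6)*(-16) = -8/3 ≈ -2.6667)
G(x) = 8/3 (G(x) = -1*(-8/3) = 8/3)
b(y) = 4*y**2 (b(y) = (2*y)*(2*y) = 4*y**2)
-3277 + b(G(0)) = -3277 + 4*(8/3)**2 = -3277 + 4*(64/9) = -3277 + 256/9 = -29237/9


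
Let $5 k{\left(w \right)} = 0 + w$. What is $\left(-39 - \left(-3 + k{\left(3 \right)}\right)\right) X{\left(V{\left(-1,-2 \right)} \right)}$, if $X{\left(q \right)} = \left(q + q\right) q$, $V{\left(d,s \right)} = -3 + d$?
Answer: $- \frac{5856}{5} \approx -1171.2$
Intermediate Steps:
$k{\left(w \right)} = \frac{w}{5}$ ($k{\left(w \right)} = \frac{0 + w}{5} = \frac{w}{5}$)
$X{\left(q \right)} = 2 q^{2}$ ($X{\left(q \right)} = 2 q q = 2 q^{2}$)
$\left(-39 - \left(-3 + k{\left(3 \right)}\right)\right) X{\left(V{\left(-1,-2 \right)} \right)} = \left(-39 + \left(3 - \frac{1}{5} \cdot 3\right)\right) 2 \left(-3 - 1\right)^{2} = \left(-39 + \left(3 - \frac{3}{5}\right)\right) 2 \left(-4\right)^{2} = \left(-39 + \left(3 - \frac{3}{5}\right)\right) 2 \cdot 16 = \left(-39 + \frac{12}{5}\right) 32 = \left(- \frac{183}{5}\right) 32 = - \frac{5856}{5}$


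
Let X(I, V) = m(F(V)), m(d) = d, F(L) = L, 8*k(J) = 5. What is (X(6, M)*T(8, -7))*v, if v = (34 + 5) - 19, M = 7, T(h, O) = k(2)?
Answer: 175/2 ≈ 87.500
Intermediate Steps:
k(J) = 5/8 (k(J) = (⅛)*5 = 5/8)
T(h, O) = 5/8
X(I, V) = V
v = 20 (v = 39 - 19 = 20)
(X(6, M)*T(8, -7))*v = (7*(5/8))*20 = (35/8)*20 = 175/2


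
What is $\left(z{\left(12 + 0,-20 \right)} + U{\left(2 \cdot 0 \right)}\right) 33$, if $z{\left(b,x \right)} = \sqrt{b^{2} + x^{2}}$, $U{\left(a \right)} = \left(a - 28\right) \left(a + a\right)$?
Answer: $132 \sqrt{34} \approx 769.69$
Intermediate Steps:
$U{\left(a \right)} = 2 a \left(-28 + a\right)$ ($U{\left(a \right)} = \left(-28 + a\right) 2 a = 2 a \left(-28 + a\right)$)
$\left(z{\left(12 + 0,-20 \right)} + U{\left(2 \cdot 0 \right)}\right) 33 = \left(\sqrt{\left(12 + 0\right)^{2} + \left(-20\right)^{2}} + 2 \cdot 2 \cdot 0 \left(-28 + 2 \cdot 0\right)\right) 33 = \left(\sqrt{12^{2} + 400} + 2 \cdot 0 \left(-28 + 0\right)\right) 33 = \left(\sqrt{144 + 400} + 2 \cdot 0 \left(-28\right)\right) 33 = \left(\sqrt{544} + 0\right) 33 = \left(4 \sqrt{34} + 0\right) 33 = 4 \sqrt{34} \cdot 33 = 132 \sqrt{34}$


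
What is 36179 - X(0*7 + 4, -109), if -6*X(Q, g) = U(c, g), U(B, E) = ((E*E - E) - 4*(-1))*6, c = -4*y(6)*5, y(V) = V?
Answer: 48173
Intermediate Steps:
c = -120 (c = -4*6*5 = -24*5 = -120)
U(B, E) = 24 - 6*E + 6*E**2 (U(B, E) = ((E**2 - E) + 4)*6 = (4 + E**2 - E)*6 = 24 - 6*E + 6*E**2)
X(Q, g) = -4 + g - g**2 (X(Q, g) = -(24 - 6*g + 6*g**2)/6 = -4 + g - g**2)
36179 - X(0*7 + 4, -109) = 36179 - (-4 - 109 - 1*(-109)**2) = 36179 - (-4 - 109 - 1*11881) = 36179 - (-4 - 109 - 11881) = 36179 - 1*(-11994) = 36179 + 11994 = 48173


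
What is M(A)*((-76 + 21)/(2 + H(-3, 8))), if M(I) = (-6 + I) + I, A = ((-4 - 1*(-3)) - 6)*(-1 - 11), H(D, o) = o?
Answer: -891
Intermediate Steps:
A = 84 (A = ((-4 + 3) - 6)*(-12) = (-1 - 6)*(-12) = -7*(-12) = 84)
M(I) = -6 + 2*I
M(A)*((-76 + 21)/(2 + H(-3, 8))) = (-6 + 2*84)*((-76 + 21)/(2 + 8)) = (-6 + 168)*(-55/10) = 162*(-55*1/10) = 162*(-11/2) = -891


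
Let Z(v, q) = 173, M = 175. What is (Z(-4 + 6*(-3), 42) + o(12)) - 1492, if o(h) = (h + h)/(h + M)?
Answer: -246629/187 ≈ -1318.9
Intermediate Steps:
o(h) = 2*h/(175 + h) (o(h) = (h + h)/(h + 175) = (2*h)/(175 + h) = 2*h/(175 + h))
(Z(-4 + 6*(-3), 42) + o(12)) - 1492 = (173 + 2*12/(175 + 12)) - 1492 = (173 + 2*12/187) - 1492 = (173 + 2*12*(1/187)) - 1492 = (173 + 24/187) - 1492 = 32375/187 - 1492 = -246629/187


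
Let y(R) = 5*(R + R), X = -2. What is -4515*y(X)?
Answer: 90300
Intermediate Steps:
y(R) = 10*R (y(R) = 5*(2*R) = 10*R)
-4515*y(X) = -45150*(-2) = -4515*(-20) = 90300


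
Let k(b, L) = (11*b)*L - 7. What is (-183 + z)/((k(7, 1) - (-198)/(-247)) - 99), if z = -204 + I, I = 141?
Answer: 60762/7361 ≈ 8.2546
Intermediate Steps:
k(b, L) = -7 + 11*L*b (k(b, L) = 11*L*b - 7 = -7 + 11*L*b)
z = -63 (z = -204 + 141 = -63)
(-183 + z)/((k(7, 1) - (-198)/(-247)) - 99) = (-183 - 63)/(((-7 + 11*1*7) - (-198)/(-247)) - 99) = -246/(((-7 + 77) - (-198)*(-1)/247) - 99) = -246/((70 - 1*198/247) - 99) = -246/((70 - 198/247) - 99) = -246/(17092/247 - 99) = -246/(-7361/247) = -246*(-247/7361) = 60762/7361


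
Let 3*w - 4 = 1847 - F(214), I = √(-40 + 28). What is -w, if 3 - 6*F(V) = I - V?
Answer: -10889/18 - I*√3/9 ≈ -604.94 - 0.19245*I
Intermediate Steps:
I = 2*I*√3 (I = √(-12) = 2*I*√3 ≈ 3.4641*I)
F(V) = ½ + V/6 - I*√3/3 (F(V) = ½ - (2*I*√3 - V)/6 = ½ - (-V + 2*I*√3)/6 = ½ + (V/6 - I*√3/3) = ½ + V/6 - I*√3/3)
w = 10889/18 + I*√3/9 (w = 4/3 + (1847 - (½ + (⅙)*214 - I*√3/3))/3 = 4/3 + (1847 - (½ + 107/3 - I*√3/3))/3 = 4/3 + (1847 - (217/6 - I*√3/3))/3 = 4/3 + (1847 + (-217/6 + I*√3/3))/3 = 4/3 + (10865/6 + I*√3/3)/3 = 4/3 + (10865/18 + I*√3/9) = 10889/18 + I*√3/9 ≈ 604.94 + 0.19245*I)
-w = -(10889/18 + I*√3/9) = -10889/18 - I*√3/9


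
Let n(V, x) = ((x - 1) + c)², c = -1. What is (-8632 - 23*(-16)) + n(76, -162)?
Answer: 18632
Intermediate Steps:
n(V, x) = (-2 + x)² (n(V, x) = ((x - 1) - 1)² = ((-1 + x) - 1)² = (-2 + x)²)
(-8632 - 23*(-16)) + n(76, -162) = (-8632 - 23*(-16)) + (-2 - 162)² = (-8632 + 368) + (-164)² = -8264 + 26896 = 18632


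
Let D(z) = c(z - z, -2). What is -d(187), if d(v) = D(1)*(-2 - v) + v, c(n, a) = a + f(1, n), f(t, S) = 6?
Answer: 569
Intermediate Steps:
c(n, a) = 6 + a (c(n, a) = a + 6 = 6 + a)
D(z) = 4 (D(z) = 6 - 2 = 4)
d(v) = -8 - 3*v (d(v) = 4*(-2 - v) + v = (-8 - 4*v) + v = -8 - 3*v)
-d(187) = -(-8 - 3*187) = -(-8 - 561) = -1*(-569) = 569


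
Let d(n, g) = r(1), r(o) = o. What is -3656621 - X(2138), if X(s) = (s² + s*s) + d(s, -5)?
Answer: -12798710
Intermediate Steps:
d(n, g) = 1
X(s) = 1 + 2*s² (X(s) = (s² + s*s) + 1 = (s² + s²) + 1 = 2*s² + 1 = 1 + 2*s²)
-3656621 - X(2138) = -3656621 - (1 + 2*2138²) = -3656621 - (1 + 2*4571044) = -3656621 - (1 + 9142088) = -3656621 - 1*9142089 = -3656621 - 9142089 = -12798710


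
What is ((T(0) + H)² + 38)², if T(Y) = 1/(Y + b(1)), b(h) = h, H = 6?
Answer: 7569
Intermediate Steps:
T(Y) = 1/(1 + Y) (T(Y) = 1/(Y + 1) = 1/(1 + Y))
((T(0) + H)² + 38)² = ((1/(1 + 0) + 6)² + 38)² = ((1/1 + 6)² + 38)² = ((1 + 6)² + 38)² = (7² + 38)² = (49 + 38)² = 87² = 7569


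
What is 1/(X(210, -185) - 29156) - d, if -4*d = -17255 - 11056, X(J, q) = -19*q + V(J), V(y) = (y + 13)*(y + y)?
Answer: -1925685905/272076 ≈ -7077.8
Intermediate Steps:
V(y) = 2*y*(13 + y) (V(y) = (13 + y)*(2*y) = 2*y*(13 + y))
X(J, q) = -19*q + 2*J*(13 + J)
d = 28311/4 (d = -(-17255 - 11056)/4 = -¼*(-28311) = 28311/4 ≈ 7077.8)
1/(X(210, -185) - 29156) - d = 1/((-19*(-185) + 2*210*(13 + 210)) - 29156) - 1*28311/4 = 1/((3515 + 2*210*223) - 29156) - 28311/4 = 1/((3515 + 93660) - 29156) - 28311/4 = 1/(97175 - 29156) - 28311/4 = 1/68019 - 28311/4 = -1925685905/272076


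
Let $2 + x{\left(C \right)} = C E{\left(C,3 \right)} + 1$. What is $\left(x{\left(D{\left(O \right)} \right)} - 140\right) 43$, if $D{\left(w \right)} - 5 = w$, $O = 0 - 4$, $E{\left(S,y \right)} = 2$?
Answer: $-5977$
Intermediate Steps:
$O = -4$ ($O = 0 - 4 = -4$)
$D{\left(w \right)} = 5 + w$
$x{\left(C \right)} = -1 + 2 C$ ($x{\left(C \right)} = -2 + \left(C 2 + 1\right) = -2 + \left(2 C + 1\right) = -2 + \left(1 + 2 C\right) = -1 + 2 C$)
$\left(x{\left(D{\left(O \right)} \right)} - 140\right) 43 = \left(\left(-1 + 2 \left(5 - 4\right)\right) - 140\right) 43 = \left(\left(-1 + 2 \cdot 1\right) - 140\right) 43 = \left(\left(-1 + 2\right) - 140\right) 43 = \left(1 - 140\right) 43 = \left(-139\right) 43 = -5977$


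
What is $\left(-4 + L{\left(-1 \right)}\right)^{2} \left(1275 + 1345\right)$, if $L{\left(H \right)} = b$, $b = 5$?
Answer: $2620$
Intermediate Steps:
$L{\left(H \right)} = 5$
$\left(-4 + L{\left(-1 \right)}\right)^{2} \left(1275 + 1345\right) = \left(-4 + 5\right)^{2} \left(1275 + 1345\right) = 1^{2} \cdot 2620 = 1 \cdot 2620 = 2620$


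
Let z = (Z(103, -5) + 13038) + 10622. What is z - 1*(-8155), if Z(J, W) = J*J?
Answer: 42424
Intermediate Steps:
Z(J, W) = J²
z = 34269 (z = (103² + 13038) + 10622 = (10609 + 13038) + 10622 = 23647 + 10622 = 34269)
z - 1*(-8155) = 34269 - 1*(-8155) = 34269 + 8155 = 42424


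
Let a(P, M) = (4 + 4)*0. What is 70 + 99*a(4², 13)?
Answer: 70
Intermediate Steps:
a(P, M) = 0 (a(P, M) = 8*0 = 0)
70 + 99*a(4², 13) = 70 + 99*0 = 70 + 0 = 70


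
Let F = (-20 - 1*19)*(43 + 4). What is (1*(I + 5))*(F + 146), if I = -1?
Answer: -6748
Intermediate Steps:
F = -1833 (F = (-20 - 19)*47 = -39*47 = -1833)
(1*(I + 5))*(F + 146) = (1*(-1 + 5))*(-1833 + 146) = (1*4)*(-1687) = 4*(-1687) = -6748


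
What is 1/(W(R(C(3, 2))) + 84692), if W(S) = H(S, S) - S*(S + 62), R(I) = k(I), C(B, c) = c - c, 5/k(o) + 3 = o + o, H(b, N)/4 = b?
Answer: 9/763073 ≈ 1.1794e-5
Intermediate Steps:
H(b, N) = 4*b
k(o) = 5/(-3 + 2*o) (k(o) = 5/(-3 + (o + o)) = 5/(-3 + 2*o))
C(B, c) = 0
R(I) = 5/(-3 + 2*I)
W(S) = 4*S - S*(62 + S) (W(S) = 4*S - S*(S + 62) = 4*S - S*(62 + S))
1/(W(R(C(3, 2))) + 84692) = 1/((5/(-3 + 2*0))*(-58 - 5/(-3 + 2*0)) + 84692) = 1/((5/(-3 + 0))*(-58 - 5/(-3 + 0)) + 84692) = 1/((5/(-3))*(-58 - 5/(-3)) + 84692) = 1/((5*(-⅓))*(-58 - 5*(-1)/3) + 84692) = 1/(-5*(-58 - 1*(-5/3))/3 + 84692) = 1/(-5*(-58 + 5/3)/3 + 84692) = 1/(-5/3*(-169/3) + 84692) = 1/(845/9 + 84692) = 1/(763073/9) = 9/763073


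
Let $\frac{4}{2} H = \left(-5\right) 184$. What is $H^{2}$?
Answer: $211600$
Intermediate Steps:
$H = -460$ ($H = \frac{\left(-5\right) 184}{2} = \frac{1}{2} \left(-920\right) = -460$)
$H^{2} = \left(-460\right)^{2} = 211600$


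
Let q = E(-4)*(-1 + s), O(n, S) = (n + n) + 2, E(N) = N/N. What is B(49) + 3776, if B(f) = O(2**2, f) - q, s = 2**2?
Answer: 3783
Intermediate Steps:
E(N) = 1
O(n, S) = 2 + 2*n (O(n, S) = 2*n + 2 = 2 + 2*n)
s = 4
q = 3 (q = 1*(-1 + 4) = 1*3 = 3)
B(f) = 7 (B(f) = (2 + 2*2**2) - 1*3 = (2 + 2*4) - 3 = (2 + 8) - 3 = 10 - 3 = 7)
B(49) + 3776 = 7 + 3776 = 3783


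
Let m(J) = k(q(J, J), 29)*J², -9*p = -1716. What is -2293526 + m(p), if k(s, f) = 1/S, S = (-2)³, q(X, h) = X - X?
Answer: -20682632/9 ≈ -2.2981e+6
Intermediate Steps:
q(X, h) = 0
p = 572/3 (p = -⅑*(-1716) = 572/3 ≈ 190.67)
S = -8
k(s, f) = -⅛ (k(s, f) = 1/(-8) = -⅛)
m(J) = -J²/8
-2293526 + m(p) = -2293526 - (572/3)²/8 = -2293526 - ⅛*327184/9 = -2293526 - 40898/9 = -20682632/9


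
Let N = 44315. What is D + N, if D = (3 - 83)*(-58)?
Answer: 48955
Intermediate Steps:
D = 4640 (D = -80*(-58) = 4640)
D + N = 4640 + 44315 = 48955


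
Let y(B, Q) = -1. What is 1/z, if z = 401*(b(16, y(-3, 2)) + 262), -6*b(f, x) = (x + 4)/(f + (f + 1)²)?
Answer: 610/64087419 ≈ 9.5182e-6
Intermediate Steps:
b(f, x) = -(4 + x)/(6*(f + (1 + f)²)) (b(f, x) = -(x + 4)/(6*(f + (f + 1)²)) = -(4 + x)/(6*(f + (1 + f)²)))
z = 64087419/610 (z = 401*((-4 - 1*(-1))/(6*(16 + (1 + 16)²)) + 262) = 401*((-4 + 1)/(6*(16 + 17²)) + 262) = 401*((⅙)*(-3)/(16 + 289) + 262) = 401*((⅙)*(-3)/305 + 262) = 401*((⅙)*(1/305)*(-3) + 262) = 401*(-1/610 + 262) = 401*(159819/610) = 64087419/610 ≈ 1.0506e+5)
1/z = 1/(64087419/610) = 610/64087419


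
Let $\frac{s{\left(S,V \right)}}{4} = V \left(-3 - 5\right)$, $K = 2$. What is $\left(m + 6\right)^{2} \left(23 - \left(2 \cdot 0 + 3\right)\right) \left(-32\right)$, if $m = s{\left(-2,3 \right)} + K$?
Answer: $-4956160$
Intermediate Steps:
$s{\left(S,V \right)} = - 32 V$ ($s{\left(S,V \right)} = 4 V \left(-3 - 5\right) = 4 V \left(-8\right) = 4 \left(- 8 V\right) = - 32 V$)
$m = -94$ ($m = \left(-32\right) 3 + 2 = -96 + 2 = -94$)
$\left(m + 6\right)^{2} \left(23 - \left(2 \cdot 0 + 3\right)\right) \left(-32\right) = \left(-94 + 6\right)^{2} \left(23 - \left(2 \cdot 0 + 3\right)\right) \left(-32\right) = \left(-88\right)^{2} \left(23 - \left(0 + 3\right)\right) \left(-32\right) = 7744 \left(23 - 3\right) \left(-32\right) = 7744 \cdot 20 \left(-32\right) = 154880 \left(-32\right) = -4956160$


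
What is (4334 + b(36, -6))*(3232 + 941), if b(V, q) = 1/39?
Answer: 18085889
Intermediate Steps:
b(V, q) = 1/39
(4334 + b(36, -6))*(3232 + 941) = (4334 + 1/39)*(3232 + 941) = (169027/39)*4173 = 18085889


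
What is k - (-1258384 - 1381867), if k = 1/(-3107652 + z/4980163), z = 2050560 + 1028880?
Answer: 40862136158699446673/15476610427836 ≈ 2.6403e+6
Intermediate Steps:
z = 3079440
k = -4980163/15476610427836 (k = 1/(-3107652 + 3079440/4980163) = 1/(-15476610427836/4980163) = -4980163/15476610427836 ≈ -3.2179e-7)
k - (-1258384 - 1381867) = -4980163/15476610427836 - (-1258384 - 1381867) = -4980163/15476610427836 - 1*(-2640251) = -4980163/15476610427836 + 2640251 = 40862136158699446673/15476610427836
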